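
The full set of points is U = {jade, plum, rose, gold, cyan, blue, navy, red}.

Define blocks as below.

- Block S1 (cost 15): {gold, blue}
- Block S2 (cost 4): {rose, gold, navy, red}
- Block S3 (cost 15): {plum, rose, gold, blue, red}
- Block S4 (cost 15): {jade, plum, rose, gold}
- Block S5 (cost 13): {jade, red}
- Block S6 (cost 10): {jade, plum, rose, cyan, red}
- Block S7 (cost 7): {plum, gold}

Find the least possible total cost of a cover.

S1, S2, S6 together cover every point (S1 ∪ S2 ∪ S6 = {jade, plum, rose, gold, cyan, blue, navy, red}); total cost 15 + 4 + 10 = 29.
No covering selection has total cost below 29.

29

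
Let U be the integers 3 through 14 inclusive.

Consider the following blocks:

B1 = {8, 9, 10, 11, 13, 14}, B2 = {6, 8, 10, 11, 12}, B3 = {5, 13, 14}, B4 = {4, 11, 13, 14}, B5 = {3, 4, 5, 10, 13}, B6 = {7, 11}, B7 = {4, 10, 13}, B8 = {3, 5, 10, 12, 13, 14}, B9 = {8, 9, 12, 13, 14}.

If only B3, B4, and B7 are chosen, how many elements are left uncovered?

Union of B3, B4, B7 = {4, 5, 10, 11, 13, 14}.
Not covered: 3, 6, 7, 8, 9, 12 — 6 elements.

6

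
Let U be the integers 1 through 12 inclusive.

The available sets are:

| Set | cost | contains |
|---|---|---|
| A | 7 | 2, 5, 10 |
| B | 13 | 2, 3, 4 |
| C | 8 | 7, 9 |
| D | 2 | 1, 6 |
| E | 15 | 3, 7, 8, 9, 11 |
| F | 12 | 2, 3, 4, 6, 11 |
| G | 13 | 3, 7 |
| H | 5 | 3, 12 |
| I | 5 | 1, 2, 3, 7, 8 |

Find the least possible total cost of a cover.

37

A, C, F, H, I together cover every point (A ∪ C ∪ F ∪ H ∪ I = {1, 2, 3, 4, 5, 6, 7, 8, 9, 10, 11, 12}); total cost 7 + 8 + 12 + 5 + 5 = 37.
The greedy pick D, I, A, H, F, C costs 39; no covering selection beats 37.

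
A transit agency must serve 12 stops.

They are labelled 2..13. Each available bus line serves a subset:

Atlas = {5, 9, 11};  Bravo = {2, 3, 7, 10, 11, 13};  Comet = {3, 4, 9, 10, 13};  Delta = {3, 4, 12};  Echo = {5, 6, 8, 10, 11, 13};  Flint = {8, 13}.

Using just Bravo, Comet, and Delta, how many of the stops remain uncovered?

3

Union of Bravo, Comet, Delta = {2, 3, 4, 7, 9, 10, 11, 12, 13}.
Not covered: 5, 6, 8 — 3 stops.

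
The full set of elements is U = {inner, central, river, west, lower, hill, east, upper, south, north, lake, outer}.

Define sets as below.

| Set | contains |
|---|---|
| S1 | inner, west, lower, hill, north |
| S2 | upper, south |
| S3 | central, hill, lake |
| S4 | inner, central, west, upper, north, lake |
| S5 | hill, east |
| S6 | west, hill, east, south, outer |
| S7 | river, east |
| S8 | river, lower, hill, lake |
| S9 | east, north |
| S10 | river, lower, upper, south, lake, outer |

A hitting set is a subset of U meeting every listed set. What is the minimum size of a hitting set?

3

Take H = {hill, east, upper}. Each listed set contains at least one of these, so H is a hitting set of size 3.
The sets S2, S3, S9 are pairwise disjoint, so any hitting set needs a separate element for each — at least 3. Hence 3 is optimal.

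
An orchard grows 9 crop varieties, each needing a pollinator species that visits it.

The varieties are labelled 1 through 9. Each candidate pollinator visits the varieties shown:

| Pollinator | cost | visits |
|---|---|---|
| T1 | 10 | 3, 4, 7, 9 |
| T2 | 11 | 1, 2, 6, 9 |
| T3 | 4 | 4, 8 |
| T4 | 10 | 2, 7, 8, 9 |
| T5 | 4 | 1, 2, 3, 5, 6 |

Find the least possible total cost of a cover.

18

T3, T4, T5 together cover every variety (T3 ∪ T4 ∪ T5 = {1, 2, 3, 4, 5, 6, 7, 8, 9}); total cost 4 + 10 + 4 = 18.
No covering selection has total cost below 18.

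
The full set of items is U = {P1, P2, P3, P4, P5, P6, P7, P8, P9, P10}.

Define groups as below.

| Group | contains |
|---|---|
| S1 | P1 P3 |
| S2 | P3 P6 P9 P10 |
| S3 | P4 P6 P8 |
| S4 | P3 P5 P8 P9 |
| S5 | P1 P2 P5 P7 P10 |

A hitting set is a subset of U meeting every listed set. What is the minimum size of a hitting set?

The 3 items {P3, P8, P10} hit every group.
No choice of 2 items meets every group, so 3 is the minimum.

3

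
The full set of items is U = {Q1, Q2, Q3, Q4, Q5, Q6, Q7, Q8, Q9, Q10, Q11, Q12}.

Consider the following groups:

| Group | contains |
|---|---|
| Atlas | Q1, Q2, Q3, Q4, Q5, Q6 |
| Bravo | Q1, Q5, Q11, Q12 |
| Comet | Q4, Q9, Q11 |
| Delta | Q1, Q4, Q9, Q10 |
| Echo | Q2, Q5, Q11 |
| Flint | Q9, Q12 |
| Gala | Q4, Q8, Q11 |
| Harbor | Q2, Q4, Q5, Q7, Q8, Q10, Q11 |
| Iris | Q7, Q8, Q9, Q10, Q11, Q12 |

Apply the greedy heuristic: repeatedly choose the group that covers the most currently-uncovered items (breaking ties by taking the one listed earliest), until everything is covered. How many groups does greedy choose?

3

Greedy: pick Harbor (covers 7 new) → pick Atlas (covers 3 new) → pick Flint (covers 2 new). Total picks: 3.
(The true minimum cover uses only 2 groups, so greedy is not optimal here.)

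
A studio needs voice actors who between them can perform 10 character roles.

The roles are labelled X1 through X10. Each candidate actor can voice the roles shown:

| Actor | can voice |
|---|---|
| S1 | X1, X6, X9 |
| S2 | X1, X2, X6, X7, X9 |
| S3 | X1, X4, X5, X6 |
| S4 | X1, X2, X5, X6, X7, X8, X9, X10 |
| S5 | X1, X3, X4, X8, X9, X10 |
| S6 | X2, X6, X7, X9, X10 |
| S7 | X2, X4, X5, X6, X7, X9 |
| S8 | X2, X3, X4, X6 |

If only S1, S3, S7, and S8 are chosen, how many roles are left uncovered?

Union of S1, S3, S7, S8 = {X1, X2, X3, X4, X5, X6, X7, X9}.
Not covered: X8, X10 — 2 roles.

2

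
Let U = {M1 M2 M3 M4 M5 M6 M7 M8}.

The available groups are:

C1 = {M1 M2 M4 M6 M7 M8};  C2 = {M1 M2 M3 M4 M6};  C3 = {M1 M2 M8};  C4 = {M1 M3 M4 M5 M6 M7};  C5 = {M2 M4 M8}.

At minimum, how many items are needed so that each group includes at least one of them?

2

Take H = {M6, M8}. Each listed group contains at least one of these, so H is a hitting set of size 2.
No single item lies in every group, so at least 2 are needed and 2 is optimal.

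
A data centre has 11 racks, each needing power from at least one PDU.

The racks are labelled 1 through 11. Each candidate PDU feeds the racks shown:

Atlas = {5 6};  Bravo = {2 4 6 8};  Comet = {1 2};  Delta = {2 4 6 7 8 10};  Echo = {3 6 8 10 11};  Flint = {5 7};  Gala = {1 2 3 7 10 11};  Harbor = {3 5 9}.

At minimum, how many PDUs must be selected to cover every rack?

Bravo and Gala and Harbor together: Bravo ∪ Gala ∪ Harbor = {1, 2, 3, 4, 5, 6, 7, 8, 9, 10, 11} — every rack is covered.
Only Harbor contains 9, so Harbor is forced; the remaining 8 racks need at least 2 more PDUs (each remaining PDU adds at most 6) — so at least 3 PDUs are needed, and 3 is optimal.

3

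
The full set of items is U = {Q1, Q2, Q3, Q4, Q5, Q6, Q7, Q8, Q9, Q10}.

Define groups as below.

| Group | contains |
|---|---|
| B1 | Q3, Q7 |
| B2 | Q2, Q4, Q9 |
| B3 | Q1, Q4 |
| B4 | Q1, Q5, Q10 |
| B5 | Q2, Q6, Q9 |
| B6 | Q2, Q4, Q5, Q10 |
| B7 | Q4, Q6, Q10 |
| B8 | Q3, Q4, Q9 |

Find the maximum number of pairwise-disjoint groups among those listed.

B1, B2, B4 are pairwise disjoint (B1={Q3,Q7}; B2={Q2,Q4,Q9}; B4={Q1,Q5,Q10}).
Every remaining group overlaps one of these, and no 4 of the listed groups are pairwise disjoint, so 3 is the maximum.

3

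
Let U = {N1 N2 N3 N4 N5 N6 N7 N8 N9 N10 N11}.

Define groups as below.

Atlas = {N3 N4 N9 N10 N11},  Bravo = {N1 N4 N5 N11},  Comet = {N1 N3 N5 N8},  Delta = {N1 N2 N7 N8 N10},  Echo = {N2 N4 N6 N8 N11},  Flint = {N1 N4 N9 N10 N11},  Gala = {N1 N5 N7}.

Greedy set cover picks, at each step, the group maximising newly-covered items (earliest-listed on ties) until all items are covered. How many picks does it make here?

Greedy: pick Atlas (covers 5 new) → pick Delta (covers 4 new) → pick Bravo (covers 1 new) → pick Echo (covers 1 new). Total picks: 4.
(The true minimum cover uses only 3 groups, so greedy is not optimal here.)

4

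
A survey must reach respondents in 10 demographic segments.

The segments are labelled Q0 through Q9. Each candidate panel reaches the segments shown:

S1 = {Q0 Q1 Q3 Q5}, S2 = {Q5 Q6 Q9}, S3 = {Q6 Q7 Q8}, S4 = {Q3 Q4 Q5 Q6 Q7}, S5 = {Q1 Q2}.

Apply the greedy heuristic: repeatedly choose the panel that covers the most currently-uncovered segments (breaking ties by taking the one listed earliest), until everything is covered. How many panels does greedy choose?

Greedy: pick S4 (covers 5 new) → pick S1 (covers 2 new) → pick S2 (covers 1 new) → pick S3 (covers 1 new) → pick S5 (covers 1 new). Total picks: 5.

5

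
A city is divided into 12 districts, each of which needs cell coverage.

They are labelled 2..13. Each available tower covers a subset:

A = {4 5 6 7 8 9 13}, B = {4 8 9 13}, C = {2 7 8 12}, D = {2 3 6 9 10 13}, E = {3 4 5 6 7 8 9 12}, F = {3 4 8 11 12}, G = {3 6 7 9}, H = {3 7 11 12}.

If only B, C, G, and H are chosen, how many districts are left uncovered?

Union of B, C, G, H = {2, 3, 4, 6, 7, 8, 9, 11, 12, 13}.
Not covered: 5, 10 — 2 districts.

2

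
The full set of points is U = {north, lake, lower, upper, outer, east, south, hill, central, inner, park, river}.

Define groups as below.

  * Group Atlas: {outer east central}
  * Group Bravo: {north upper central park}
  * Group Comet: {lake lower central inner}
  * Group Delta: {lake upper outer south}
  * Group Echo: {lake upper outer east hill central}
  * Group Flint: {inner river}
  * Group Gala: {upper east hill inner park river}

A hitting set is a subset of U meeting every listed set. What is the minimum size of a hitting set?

Take H = {outer, central, river}. Each listed group contains at least one of these, so H is a hitting set of size 3.
No choice of 2 points meets every group, so 3 is the minimum.

3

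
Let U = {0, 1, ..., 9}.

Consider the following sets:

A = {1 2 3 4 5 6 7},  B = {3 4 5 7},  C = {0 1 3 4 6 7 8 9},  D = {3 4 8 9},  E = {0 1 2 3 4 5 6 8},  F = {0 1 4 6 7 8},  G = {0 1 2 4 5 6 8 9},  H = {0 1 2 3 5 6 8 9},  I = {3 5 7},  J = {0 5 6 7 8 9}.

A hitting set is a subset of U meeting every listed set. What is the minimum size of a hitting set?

The 2 elements {4, 5} hit every set.
No single element lies in every set, so at least 2 are needed and 2 is optimal.

2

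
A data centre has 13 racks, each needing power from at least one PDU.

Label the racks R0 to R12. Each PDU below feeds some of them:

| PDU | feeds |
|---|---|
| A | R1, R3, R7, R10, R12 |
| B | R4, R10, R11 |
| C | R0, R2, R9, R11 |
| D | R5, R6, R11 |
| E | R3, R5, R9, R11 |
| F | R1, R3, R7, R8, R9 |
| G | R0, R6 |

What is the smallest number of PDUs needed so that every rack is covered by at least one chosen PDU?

A and B and C and D and F together: A ∪ B ∪ C ∪ D ∪ F = {R0, R1, R2, R3, R4, R5, R6, R7, R8, R9, R10, R11, R12} — every rack is covered.
No 4 of the 7 PDUs cover everything (all 35 combinations miss at least one rack), so 5 is optimal.

5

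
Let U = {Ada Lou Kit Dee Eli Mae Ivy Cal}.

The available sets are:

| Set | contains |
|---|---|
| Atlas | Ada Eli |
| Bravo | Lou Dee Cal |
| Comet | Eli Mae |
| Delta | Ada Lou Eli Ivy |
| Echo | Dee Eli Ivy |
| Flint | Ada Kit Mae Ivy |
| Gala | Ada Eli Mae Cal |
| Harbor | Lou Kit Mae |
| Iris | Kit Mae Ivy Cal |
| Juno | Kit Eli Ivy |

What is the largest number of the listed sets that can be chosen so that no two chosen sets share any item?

Atlas, Bravo are pairwise disjoint (Atlas={Ada,Eli}; Bravo={Lou,Dee,Cal}).
Every remaining set overlaps one of these, and no 3 of the listed sets are pairwise disjoint, so 2 is the maximum.

2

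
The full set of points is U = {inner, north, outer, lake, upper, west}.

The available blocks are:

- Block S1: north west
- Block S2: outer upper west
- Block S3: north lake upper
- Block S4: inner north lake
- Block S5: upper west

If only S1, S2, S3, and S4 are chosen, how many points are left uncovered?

0

Union of S1, S2, S3, S4 = {inner, north, outer, lake, upper, west} — that's every point, so 0 are uncovered.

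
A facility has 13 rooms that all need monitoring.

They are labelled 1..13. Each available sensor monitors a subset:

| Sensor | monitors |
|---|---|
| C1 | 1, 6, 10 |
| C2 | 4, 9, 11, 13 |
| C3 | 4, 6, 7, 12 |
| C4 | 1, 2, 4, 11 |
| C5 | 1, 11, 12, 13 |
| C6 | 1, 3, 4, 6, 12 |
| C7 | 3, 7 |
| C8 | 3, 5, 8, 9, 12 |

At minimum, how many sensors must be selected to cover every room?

5

C1 and C3 and C4 and C5 and C8 together: C1 ∪ C3 ∪ C4 ∪ C5 ∪ C8 = {1, 2, 3, 4, 5, 6, 7, 8, 9, 10, 11, 12, 13} — every room is covered.
No 4 of the 8 sensors cover everything (all 70 combinations miss at least one room), so 5 is optimal.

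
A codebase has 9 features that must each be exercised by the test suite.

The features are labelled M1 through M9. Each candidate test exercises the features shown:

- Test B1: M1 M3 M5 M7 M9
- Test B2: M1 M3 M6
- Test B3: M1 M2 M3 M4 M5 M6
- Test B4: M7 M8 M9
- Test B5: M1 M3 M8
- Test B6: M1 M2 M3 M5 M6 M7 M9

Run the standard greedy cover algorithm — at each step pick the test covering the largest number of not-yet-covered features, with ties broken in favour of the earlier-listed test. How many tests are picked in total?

3

Greedy: pick B6 (covers 7 new) → pick B3 (covers 1 new) → pick B4 (covers 1 new). Total picks: 3.
(The true minimum cover uses only 2 tests, so greedy is not optimal here.)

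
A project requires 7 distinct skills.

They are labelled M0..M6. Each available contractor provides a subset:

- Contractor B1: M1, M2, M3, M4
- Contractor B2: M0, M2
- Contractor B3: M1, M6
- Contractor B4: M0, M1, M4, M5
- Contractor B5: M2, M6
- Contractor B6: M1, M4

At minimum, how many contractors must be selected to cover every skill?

3

B1 and B3 and B4 together: B1 ∪ B3 ∪ B4 = {M0, M1, M2, M3, M4, M5, M6} — every skill is covered.
Only B1 contains M3, so B1 is forced; the remaining 3 skills need at least 2 more contractors (each remaining contractor adds at most 2) — so at least 3 contractors are needed, and 3 is optimal.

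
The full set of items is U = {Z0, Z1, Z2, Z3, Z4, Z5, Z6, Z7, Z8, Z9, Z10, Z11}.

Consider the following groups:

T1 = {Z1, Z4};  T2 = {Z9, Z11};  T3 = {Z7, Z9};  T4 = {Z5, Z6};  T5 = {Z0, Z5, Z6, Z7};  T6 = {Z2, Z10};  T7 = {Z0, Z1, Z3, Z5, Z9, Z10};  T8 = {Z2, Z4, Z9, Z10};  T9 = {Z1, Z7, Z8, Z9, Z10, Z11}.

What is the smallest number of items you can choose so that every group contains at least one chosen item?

4

H = {Z1, Z2, Z6, Z9} meets every group (each contains at least one member of H), and |H| = 4.
The groups T1, T3, T4, T6 are pairwise disjoint, so any hitting set needs a separate item for each — at least 4. Hence 4 is optimal.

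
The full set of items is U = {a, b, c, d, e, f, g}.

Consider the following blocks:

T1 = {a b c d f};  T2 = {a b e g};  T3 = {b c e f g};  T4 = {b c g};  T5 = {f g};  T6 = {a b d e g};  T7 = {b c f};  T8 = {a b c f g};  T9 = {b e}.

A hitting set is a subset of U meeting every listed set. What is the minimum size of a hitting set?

2

Take H = {b, g}. Each listed block contains at least one of these, so H is a hitting set of size 2.
The blocks T5, T9 are pairwise disjoint, so any hitting set needs a separate item for each — at least 2. Hence 2 is optimal.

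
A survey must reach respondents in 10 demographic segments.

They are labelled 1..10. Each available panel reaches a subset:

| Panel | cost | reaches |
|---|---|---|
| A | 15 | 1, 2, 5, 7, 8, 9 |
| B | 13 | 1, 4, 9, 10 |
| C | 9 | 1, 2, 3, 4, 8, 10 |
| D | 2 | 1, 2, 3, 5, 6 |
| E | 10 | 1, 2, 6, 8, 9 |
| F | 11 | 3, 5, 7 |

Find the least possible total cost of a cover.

26

A, C, D together cover every segment (A ∪ C ∪ D = {1, 2, 3, 4, 5, 6, 7, 8, 9, 10}); total cost 15 + 9 + 2 = 26.
No covering selection has total cost below 26.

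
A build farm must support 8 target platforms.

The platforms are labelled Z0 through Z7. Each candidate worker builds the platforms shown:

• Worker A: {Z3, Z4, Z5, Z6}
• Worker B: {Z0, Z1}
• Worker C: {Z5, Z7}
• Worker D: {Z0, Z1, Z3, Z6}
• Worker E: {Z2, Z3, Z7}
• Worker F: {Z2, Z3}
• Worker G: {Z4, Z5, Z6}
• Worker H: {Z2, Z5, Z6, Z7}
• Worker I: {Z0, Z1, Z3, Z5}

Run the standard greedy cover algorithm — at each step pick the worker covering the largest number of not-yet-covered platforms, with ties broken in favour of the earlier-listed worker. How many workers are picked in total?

3

Greedy: pick A (covers 4 new) → pick B (covers 2 new) → pick E (covers 2 new). Total picks: 3.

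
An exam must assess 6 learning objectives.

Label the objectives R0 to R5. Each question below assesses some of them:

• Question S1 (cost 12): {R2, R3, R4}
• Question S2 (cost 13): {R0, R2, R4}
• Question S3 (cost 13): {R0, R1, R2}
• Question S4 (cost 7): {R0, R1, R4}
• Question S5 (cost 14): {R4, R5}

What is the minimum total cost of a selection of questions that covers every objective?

S1, S4, S5 together cover every objective (S1 ∪ S4 ∪ S5 = {R0, R1, R2, R3, R4, R5}); total cost 12 + 7 + 14 = 33.
No covering selection has total cost below 33.

33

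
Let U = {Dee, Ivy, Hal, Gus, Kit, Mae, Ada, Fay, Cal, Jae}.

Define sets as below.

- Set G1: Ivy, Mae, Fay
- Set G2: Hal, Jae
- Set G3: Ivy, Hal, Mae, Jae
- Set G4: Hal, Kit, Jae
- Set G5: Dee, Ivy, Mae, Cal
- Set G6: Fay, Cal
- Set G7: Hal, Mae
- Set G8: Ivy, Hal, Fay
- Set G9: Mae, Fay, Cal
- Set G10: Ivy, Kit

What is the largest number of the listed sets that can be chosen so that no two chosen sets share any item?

3

G6, G7, G10 are pairwise disjoint (G6={Fay,Cal}; G7={Hal,Mae}; G10={Ivy,Kit}).
Every remaining set overlaps one of these, and no 4 of the listed sets are pairwise disjoint, so 3 is the maximum.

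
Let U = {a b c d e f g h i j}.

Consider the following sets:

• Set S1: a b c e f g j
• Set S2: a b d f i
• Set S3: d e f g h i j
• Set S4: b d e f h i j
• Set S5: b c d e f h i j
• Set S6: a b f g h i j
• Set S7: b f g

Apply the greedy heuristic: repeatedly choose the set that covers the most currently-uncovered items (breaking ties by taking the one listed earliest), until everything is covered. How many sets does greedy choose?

Greedy: pick S5 (covers 8 new) → pick S1 (covers 2 new). Total picks: 2.

2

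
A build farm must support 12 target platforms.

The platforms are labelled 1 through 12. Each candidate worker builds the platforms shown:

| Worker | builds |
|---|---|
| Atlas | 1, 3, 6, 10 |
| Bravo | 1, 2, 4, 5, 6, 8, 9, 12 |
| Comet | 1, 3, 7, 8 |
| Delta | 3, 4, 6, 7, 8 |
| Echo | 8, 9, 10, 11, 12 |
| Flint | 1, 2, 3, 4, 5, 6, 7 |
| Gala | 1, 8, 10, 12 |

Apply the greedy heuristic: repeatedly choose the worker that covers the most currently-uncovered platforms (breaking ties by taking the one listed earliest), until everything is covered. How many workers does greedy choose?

4

Greedy: pick Bravo (covers 8 new) → pick Atlas (covers 2 new) → pick Comet (covers 1 new) → pick Echo (covers 1 new). Total picks: 4.
(The true minimum cover uses only 2 workers, so greedy is not optimal here.)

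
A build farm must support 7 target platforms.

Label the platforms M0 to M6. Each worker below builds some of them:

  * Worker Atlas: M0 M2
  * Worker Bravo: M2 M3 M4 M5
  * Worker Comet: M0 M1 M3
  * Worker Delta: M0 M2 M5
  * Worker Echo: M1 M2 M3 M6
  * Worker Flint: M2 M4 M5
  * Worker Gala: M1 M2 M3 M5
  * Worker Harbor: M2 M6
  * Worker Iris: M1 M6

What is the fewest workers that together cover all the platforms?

3

Atlas and Bravo and Echo together: Atlas ∪ Bravo ∪ Echo = {M0, M1, M2, M3, M4, M5, M6} — every platform is covered.
No 2 of the 9 workers cover everything (all 36 combinations miss at least one platform), so 3 is optimal.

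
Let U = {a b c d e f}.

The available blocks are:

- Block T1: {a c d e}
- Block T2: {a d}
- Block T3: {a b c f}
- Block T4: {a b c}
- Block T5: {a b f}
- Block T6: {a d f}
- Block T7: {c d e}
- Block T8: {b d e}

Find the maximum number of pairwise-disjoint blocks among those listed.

2

T5, T7 are pairwise disjoint (T5={a,b,f}; T7={c,d,e}).
Every remaining block overlaps one of these, and no 3 of the listed blocks are pairwise disjoint, so 2 is the maximum.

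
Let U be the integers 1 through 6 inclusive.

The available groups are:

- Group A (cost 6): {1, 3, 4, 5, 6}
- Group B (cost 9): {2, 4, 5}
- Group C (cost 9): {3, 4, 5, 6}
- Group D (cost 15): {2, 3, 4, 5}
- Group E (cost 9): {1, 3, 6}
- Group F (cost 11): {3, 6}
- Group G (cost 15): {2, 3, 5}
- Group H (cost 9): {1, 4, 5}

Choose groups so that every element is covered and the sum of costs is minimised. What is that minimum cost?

15

A, B together cover every element (A ∪ B = {1, 2, 3, 4, 5, 6}); total cost 6 + 9 = 15.
No covering selection has total cost below 15.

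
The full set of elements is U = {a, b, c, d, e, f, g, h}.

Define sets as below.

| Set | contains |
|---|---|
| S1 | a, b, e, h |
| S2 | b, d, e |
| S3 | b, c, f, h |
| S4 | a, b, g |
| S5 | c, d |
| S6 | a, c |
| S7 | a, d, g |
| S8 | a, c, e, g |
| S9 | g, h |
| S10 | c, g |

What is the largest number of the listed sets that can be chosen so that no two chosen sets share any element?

3

S2, S6, S9 are pairwise disjoint (S2={b,d,e}; S6={a,c}; S9={g,h}).
Every remaining set overlaps one of these, and no 4 of the listed sets are pairwise disjoint, so 3 is the maximum.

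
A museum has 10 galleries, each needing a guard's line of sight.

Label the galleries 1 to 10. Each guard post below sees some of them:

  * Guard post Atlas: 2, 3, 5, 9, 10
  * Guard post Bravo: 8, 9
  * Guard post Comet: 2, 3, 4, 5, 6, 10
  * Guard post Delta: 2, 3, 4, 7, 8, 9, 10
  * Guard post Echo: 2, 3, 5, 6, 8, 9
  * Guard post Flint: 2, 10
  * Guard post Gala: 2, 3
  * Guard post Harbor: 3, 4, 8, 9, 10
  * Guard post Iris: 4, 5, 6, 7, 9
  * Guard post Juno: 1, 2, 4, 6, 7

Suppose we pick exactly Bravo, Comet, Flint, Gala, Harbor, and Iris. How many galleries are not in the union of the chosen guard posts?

1

Union of Bravo, Comet, Flint, Gala, Harbor, Iris = {2, 3, 4, 5, 6, 7, 8, 9, 10}.
Not covered: 1 — 1 gallery.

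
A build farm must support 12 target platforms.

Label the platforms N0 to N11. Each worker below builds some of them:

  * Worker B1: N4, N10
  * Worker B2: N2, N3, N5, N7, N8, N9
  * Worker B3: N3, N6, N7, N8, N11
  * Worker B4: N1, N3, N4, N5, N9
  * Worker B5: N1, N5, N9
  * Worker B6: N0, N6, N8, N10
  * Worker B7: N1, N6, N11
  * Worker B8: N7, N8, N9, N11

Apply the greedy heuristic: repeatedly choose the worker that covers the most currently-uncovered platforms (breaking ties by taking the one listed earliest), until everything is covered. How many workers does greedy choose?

4

Greedy: pick B2 (covers 6 new) → pick B6 (covers 3 new) → pick B4 (covers 2 new) → pick B3 (covers 1 new). Total picks: 4.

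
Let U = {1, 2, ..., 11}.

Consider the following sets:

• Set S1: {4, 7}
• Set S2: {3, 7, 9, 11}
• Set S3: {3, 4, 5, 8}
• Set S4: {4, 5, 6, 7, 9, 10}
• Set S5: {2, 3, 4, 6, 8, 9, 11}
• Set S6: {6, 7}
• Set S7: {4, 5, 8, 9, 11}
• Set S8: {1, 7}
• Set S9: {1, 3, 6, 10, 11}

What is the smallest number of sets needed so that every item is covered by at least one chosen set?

3

S4 and S5 and S8 together: S4 ∪ S5 ∪ S8 = {1, 2, 3, 4, 5, 6, 7, 8, 9, 10, 11} — every item is covered.
Only S5 contains 2, so S5 is forced; the remaining 4 items need at least 2 more sets (each remaining set adds at most 3) — so at least 3 sets are needed, and 3 is optimal.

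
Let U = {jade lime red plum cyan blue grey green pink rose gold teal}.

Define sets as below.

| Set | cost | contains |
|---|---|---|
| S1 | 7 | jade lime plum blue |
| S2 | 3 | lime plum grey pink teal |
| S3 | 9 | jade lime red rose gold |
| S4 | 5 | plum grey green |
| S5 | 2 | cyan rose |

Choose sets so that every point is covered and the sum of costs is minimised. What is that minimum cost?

26

S1, S2, S3, S4, S5 together cover every point (S1 ∪ S2 ∪ S3 ∪ S4 ∪ S5 = {jade, lime, red, plum, cyan, blue, grey, green, pink, rose, gold, teal}); total cost 7 + 3 + 9 + 5 + 2 = 26.
No covering selection has total cost below 26.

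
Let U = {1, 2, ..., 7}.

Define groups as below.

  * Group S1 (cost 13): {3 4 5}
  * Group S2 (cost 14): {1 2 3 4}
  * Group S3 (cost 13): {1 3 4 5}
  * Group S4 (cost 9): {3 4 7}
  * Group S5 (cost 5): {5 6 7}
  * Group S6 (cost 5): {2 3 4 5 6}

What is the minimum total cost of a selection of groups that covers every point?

19

S2, S5 together cover every point (S2 ∪ S5 = {1, 2, 3, 4, 5, 6, 7}); total cost 14 + 5 = 19.
The greedy pick S6, S5, S3 costs 23; no covering selection beats 19.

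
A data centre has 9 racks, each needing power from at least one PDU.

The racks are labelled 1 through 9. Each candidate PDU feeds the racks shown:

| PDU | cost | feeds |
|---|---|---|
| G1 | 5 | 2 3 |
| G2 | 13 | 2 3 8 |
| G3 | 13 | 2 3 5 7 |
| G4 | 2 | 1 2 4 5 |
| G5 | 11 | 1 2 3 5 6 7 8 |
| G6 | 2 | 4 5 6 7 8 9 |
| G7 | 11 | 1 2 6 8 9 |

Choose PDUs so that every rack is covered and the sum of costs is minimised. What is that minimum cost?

9

G1, G4, G6 together cover every rack (G1 ∪ G4 ∪ G6 = {1, 2, 3, 4, 5, 6, 7, 8, 9}); total cost 5 + 2 + 2 = 9.
No covering selection has total cost below 9.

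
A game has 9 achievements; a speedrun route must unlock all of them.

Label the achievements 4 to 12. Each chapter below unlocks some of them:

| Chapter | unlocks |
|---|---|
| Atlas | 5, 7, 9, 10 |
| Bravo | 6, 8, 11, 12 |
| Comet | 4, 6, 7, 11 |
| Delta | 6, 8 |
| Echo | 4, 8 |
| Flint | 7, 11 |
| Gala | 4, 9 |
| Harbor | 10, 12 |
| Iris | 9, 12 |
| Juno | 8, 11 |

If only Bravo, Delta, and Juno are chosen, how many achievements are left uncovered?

5

Union of Bravo, Delta, Juno = {6, 8, 11, 12}.
Not covered: 4, 5, 7, 9, 10 — 5 achievements.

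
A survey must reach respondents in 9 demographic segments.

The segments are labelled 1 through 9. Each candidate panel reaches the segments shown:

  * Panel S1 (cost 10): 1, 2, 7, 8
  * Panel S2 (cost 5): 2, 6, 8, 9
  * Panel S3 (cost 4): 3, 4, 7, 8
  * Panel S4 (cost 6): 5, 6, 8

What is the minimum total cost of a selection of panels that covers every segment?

S1, S2, S3, S4 together cover every segment (S1 ∪ S2 ∪ S3 ∪ S4 = {1, 2, 3, 4, 5, 6, 7, 8, 9}); total cost 10 + 5 + 4 + 6 = 25.
No covering selection has total cost below 25.

25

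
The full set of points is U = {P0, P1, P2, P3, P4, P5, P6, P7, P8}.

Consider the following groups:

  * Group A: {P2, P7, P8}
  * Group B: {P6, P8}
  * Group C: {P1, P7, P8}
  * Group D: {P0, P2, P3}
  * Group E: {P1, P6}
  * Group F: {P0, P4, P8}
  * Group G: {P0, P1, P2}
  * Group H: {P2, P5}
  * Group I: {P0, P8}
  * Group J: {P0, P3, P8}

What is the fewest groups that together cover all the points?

B, C, F, H, and J cover everything between them: the union {P0, P1, P2, P3, P4, P5, P6, P7, P8} is all of U.
No 4 of the 10 groups cover everything (all 210 combinations miss at least one point), so 5 is optimal.

5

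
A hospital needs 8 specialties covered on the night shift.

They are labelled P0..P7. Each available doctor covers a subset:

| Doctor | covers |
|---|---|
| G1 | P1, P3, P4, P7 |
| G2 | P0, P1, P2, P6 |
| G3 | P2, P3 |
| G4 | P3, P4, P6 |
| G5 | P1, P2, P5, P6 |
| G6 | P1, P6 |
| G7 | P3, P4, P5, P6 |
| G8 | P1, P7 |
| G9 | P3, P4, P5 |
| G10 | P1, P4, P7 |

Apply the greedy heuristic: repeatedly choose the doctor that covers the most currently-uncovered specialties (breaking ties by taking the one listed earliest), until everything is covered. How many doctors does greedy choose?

Greedy: pick G1 (covers 4 new) → pick G2 (covers 3 new) → pick G5 (covers 1 new). Total picks: 3.

3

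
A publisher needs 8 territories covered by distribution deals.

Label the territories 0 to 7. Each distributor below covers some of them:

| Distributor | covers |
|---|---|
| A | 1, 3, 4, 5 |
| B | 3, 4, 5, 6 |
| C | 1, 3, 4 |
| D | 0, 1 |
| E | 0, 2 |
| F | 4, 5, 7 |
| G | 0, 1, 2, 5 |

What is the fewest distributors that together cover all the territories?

3

B and F and G together: B ∪ F ∪ G = {0, 1, 2, 3, 4, 5, 6, 7} — every territory is covered.
Only B contains 6, so B is forced; the remaining 4 territories need at least 2 more distributors (each remaining distributor adds at most 3) — so at least 3 distributors are needed, and 3 is optimal.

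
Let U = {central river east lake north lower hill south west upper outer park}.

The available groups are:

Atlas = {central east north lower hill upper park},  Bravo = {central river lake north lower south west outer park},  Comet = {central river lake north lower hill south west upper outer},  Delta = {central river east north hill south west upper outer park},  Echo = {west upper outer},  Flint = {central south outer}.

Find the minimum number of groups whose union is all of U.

Take {Atlas, Bravo}. Their union is {central, river, east, lake, north, lower, hill, south, west, upper, outer, park}, which is all 12 points.
No single group has all 12 points (the largest, Comet, has 10), so 2 is optimal.

2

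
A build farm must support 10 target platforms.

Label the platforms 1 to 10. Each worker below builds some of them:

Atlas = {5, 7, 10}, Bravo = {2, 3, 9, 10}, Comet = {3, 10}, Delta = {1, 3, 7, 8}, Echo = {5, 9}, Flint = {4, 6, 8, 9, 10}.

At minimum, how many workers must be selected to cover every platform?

Take {Bravo, Delta, Echo, Flint}. Their union is {1, 2, 3, 4, 5, 6, 7, 8, 9, 10}, which is all 10 platforms.
No 3 of the 6 workers cover everything (all 20 combinations miss at least one platform), so 4 is optimal.

4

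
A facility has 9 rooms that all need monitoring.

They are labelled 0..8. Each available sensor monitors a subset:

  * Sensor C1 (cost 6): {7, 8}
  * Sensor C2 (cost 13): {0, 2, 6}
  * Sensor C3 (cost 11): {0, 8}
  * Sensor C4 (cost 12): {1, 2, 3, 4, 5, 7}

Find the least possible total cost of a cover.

C1, C2, C4 together cover every room (C1 ∪ C2 ∪ C4 = {0, 1, 2, 3, 4, 5, 6, 7, 8}); total cost 6 + 13 + 12 = 31.
The greedy pick C4, C3, C2 costs 36; no covering selection beats 31.

31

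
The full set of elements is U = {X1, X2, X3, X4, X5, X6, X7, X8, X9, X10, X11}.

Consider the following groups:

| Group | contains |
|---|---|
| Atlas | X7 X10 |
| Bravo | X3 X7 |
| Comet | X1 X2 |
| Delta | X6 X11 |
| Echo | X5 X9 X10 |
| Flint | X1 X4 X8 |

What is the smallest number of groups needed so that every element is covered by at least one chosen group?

Take {Bravo, Comet, Delta, Echo, Flint}. Their union is {X1, X2, X3, X4, X5, X6, X7, X8, X9, X10, X11}, which is all 11 elements.
No 4 of the 6 groups cover everything (all 15 combinations miss at least one element), so 5 is optimal.

5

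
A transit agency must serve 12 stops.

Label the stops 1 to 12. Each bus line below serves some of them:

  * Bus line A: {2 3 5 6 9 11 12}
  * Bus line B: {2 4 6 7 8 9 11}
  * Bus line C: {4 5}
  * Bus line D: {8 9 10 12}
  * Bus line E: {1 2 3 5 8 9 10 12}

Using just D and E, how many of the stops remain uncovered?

Union of D, E = {1, 2, 3, 5, 8, 9, 10, 12}.
Not covered: 4, 6, 7, 11 — 4 stops.

4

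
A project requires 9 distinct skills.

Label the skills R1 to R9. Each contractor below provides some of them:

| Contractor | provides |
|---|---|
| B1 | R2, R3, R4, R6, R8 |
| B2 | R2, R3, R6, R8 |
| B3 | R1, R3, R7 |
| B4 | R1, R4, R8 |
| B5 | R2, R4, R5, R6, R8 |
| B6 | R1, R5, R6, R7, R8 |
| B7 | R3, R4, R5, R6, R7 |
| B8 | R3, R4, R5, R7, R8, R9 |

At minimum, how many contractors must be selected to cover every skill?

3

Take {B4, B5, B8}. Their union is {R1, R2, R3, R4, R5, R6, R7, R8, R9}, which is all 9 skills.
Only B8 contains R9, so B8 is forced; the remaining 3 skills need at least 2 more contractors (each remaining contractor adds at most 2) — so at least 3 contractors are needed, and 3 is optimal.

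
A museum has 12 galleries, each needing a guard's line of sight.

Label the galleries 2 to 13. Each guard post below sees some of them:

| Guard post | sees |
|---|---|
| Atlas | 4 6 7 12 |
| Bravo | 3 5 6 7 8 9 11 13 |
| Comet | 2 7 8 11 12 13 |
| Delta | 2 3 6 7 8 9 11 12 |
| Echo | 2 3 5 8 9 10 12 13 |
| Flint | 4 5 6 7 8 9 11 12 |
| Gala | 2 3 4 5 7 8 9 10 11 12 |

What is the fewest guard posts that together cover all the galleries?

Take {Echo, Flint}. Their union is {2, 3, 4, 5, 6, 7, 8, 9, 10, 11, 12, 13}, which is all 12 galleries.
No single guard post has all 12 galleries (the largest, Gala, has 10), so 2 is optimal.

2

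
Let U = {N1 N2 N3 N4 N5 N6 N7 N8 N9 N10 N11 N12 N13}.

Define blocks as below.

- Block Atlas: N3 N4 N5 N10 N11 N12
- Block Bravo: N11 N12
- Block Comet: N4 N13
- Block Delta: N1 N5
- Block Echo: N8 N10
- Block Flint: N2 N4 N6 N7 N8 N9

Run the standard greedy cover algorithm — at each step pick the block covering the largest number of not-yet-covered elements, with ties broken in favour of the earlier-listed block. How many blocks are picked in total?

Greedy: pick Atlas (covers 6 new) → pick Flint (covers 5 new) → pick Comet (covers 1 new) → pick Delta (covers 1 new). Total picks: 4.

4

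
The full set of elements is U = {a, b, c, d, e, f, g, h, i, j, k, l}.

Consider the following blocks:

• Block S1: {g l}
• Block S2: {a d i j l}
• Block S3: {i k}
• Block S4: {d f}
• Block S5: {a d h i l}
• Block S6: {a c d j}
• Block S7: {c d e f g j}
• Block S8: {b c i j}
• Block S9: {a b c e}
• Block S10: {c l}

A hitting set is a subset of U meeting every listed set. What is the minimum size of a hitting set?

4

T = {b, d, i, l} meets every block (each contains at least one member of T), and |T| = 4.
The blocks S1, S3, S4, S9 are pairwise disjoint, so any hitting set needs a separate element for each — at least 4. Hence 4 is optimal.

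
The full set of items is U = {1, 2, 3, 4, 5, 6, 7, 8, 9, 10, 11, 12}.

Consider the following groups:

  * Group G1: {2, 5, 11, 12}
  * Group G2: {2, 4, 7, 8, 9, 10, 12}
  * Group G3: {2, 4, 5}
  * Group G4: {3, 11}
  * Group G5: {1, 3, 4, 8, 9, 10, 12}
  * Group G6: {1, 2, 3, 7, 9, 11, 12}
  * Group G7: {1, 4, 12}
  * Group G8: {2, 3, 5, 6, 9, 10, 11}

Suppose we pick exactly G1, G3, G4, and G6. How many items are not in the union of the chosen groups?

3

Union of G1, G3, G4, G6 = {1, 2, 3, 4, 5, 7, 9, 11, 12}.
Not covered: 6, 8, 10 — 3 items.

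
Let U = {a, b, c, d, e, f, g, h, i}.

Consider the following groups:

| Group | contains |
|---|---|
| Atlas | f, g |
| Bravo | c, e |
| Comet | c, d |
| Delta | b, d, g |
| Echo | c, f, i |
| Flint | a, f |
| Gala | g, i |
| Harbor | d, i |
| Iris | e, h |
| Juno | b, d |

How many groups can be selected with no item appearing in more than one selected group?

Comet, Flint, Gala, Iris are pairwise disjoint (Comet={c,d}; Flint={a,f}; Gala={g,i}; Iris={e,h}).
Every remaining group overlaps one of these, and no 5 of the listed groups are pairwise disjoint, so 4 is the maximum.

4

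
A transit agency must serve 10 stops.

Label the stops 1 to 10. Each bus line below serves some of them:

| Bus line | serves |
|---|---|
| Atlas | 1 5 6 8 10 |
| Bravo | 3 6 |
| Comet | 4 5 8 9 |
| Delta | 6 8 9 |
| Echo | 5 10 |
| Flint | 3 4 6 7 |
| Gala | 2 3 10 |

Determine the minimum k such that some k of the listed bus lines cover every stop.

Atlas and Delta and Flint and Gala together: Atlas ∪ Delta ∪ Flint ∪ Gala = {1, 2, 3, 4, 5, 6, 7, 8, 9, 10} — every stop is covered.
No 3 of the 7 bus lines cover everything (all 35 combinations miss at least one stop), so 4 is optimal.

4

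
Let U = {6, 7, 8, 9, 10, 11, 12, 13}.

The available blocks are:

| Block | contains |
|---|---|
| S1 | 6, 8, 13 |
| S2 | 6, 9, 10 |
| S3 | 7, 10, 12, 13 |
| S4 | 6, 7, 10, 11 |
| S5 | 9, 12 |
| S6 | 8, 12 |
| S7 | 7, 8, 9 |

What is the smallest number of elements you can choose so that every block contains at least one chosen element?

3

H = {6, 7, 12} meets every block (each contains at least one member of H), and |H| = 3.
No choice of 2 elements meets every block, so 3 is the minimum.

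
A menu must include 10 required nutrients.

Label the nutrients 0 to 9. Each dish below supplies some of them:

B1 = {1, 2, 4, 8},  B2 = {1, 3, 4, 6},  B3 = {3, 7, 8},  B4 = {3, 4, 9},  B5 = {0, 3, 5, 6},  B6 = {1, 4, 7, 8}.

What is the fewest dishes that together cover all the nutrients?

Take {B1, B4, B5, B6}. Their union is {0, 1, 2, 3, 4, 5, 6, 7, 8, 9}, which is all 10 nutrients.
Only B4 contains 9, so B4 is forced; the remaining 7 nutrients need at least 3 more dishes (each remaining dish adds at most 3) — so at least 4 dishes are needed, and 4 is optimal.

4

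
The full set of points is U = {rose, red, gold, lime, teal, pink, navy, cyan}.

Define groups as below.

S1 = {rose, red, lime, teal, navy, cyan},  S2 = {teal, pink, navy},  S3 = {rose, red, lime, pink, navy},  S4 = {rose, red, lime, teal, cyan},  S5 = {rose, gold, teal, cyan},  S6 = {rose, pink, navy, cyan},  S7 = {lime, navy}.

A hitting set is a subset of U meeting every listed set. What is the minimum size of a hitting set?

2

The 2 points {navy, cyan} hit every group.
The groups S5, S7 are pairwise disjoint, so any hitting set needs a separate point for each — at least 2. Hence 2 is optimal.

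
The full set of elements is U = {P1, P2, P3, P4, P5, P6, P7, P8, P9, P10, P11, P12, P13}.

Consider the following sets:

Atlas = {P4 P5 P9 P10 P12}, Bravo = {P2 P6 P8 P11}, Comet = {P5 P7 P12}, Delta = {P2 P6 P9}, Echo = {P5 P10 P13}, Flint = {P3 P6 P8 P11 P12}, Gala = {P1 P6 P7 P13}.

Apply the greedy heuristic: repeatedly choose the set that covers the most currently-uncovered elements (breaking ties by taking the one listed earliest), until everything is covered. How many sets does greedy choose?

4

Greedy: pick Atlas (covers 5 new) → pick Bravo (covers 4 new) → pick Gala (covers 3 new) → pick Flint (covers 1 new). Total picks: 4.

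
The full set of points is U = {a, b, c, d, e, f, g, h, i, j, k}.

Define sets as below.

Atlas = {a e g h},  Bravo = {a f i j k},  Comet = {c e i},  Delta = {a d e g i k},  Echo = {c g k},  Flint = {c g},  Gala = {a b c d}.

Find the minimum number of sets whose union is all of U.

3

Atlas and Bravo and Gala together: Atlas ∪ Bravo ∪ Gala = {a, b, c, d, e, f, g, h, i, j, k} — every point is covered.
Only Gala contains b, so Gala is forced; the remaining 7 points need at least 2 more sets (each remaining set adds at most 4) — so at least 3 sets are needed, and 3 is optimal.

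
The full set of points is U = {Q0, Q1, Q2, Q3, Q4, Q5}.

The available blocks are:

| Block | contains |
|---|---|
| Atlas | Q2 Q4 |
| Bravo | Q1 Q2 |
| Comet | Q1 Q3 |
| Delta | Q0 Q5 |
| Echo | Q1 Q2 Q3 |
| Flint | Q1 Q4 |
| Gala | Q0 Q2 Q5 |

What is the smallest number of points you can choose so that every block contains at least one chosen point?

3

The 3 points {Q1, Q4, Q5} hit every block.
The blocks Atlas, Comet, Delta are pairwise disjoint, so any hitting set needs a separate point for each — at least 3. Hence 3 is optimal.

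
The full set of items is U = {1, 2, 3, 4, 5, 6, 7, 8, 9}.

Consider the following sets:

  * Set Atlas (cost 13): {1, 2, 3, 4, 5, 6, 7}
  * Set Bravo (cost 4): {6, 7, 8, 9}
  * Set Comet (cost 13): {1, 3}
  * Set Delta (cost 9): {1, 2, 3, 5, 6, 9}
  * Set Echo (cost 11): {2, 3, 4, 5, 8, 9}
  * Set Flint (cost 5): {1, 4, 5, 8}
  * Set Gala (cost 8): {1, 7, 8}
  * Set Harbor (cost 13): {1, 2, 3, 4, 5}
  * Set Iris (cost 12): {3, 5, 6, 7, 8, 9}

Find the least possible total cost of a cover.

Atlas, Bravo together cover every item (Atlas ∪ Bravo = {1, 2, 3, 4, 5, 6, 7, 8, 9}); total cost 13 + 4 = 17.
The greedy pick Bravo, Flint, Delta costs 18; no covering selection beats 17.

17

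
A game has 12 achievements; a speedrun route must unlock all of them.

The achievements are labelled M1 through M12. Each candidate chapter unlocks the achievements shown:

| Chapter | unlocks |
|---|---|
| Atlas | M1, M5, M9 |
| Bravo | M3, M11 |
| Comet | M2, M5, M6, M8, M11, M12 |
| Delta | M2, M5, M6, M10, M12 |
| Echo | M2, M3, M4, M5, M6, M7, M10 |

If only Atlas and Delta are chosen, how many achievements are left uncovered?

Union of Atlas, Delta = {M1, M2, M5, M6, M9, M10, M12}.
Not covered: M3, M4, M7, M8, M11 — 5 achievements.

5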